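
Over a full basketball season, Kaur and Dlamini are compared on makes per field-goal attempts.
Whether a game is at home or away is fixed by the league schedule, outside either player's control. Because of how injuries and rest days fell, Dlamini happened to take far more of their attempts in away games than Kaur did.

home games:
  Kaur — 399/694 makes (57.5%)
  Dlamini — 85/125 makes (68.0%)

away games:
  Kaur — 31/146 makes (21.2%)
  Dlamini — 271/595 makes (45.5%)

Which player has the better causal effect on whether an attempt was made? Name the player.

The imbalance in game venue arose from how field-goal attempts were allocated, not from anything the player did; and game venue independently affects the outcome. The pooled gap is confounded — condition on game venue.
Within each level — home games: 57.5% vs 68.0%; away games: 21.2% vs 45.5% — Dlamini is higher every time.

Dlamini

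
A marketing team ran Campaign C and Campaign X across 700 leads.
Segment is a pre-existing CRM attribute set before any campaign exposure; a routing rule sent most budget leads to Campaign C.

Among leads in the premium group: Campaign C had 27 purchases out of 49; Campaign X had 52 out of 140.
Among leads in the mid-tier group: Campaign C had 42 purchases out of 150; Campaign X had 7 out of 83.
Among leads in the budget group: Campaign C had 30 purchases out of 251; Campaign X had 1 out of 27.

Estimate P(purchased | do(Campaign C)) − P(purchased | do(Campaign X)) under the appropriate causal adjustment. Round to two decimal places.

Customer segment satisfies the back-door criterion: it is not a descendant of the campaign, and it blocks the spurious path from campaign to outcome. Adjusting for it (i.e., using the within-customer segment rates) gives the causal effect.
Adjusting over the population distribution of customer segment: 0.270·(0.551−0.371) + 0.333·(0.280−0.084) + 0.397·(0.120−0.037) = +0.146.

+0.15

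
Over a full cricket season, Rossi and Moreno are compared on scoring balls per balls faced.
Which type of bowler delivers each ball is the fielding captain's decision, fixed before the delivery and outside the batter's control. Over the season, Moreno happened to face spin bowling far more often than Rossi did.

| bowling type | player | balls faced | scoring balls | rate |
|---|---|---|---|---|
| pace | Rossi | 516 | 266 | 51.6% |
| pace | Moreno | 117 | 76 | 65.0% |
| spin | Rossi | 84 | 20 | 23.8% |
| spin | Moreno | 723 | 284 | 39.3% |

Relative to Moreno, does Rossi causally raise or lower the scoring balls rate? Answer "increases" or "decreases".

The stratified and pooled comparisons disagree (Moreno wins within each bowling type; Rossi wins overall), so the answer turns on the causal role of bowling type.
Here bowling type is a common cause — it drives both which player a case falls under and the outcome. The crude comparison mixes populations; the stratum-specific rates are the causally relevant ones.
Within each level — pace: 51.6% vs 65.0%; spin: 23.8% vs 39.3% — Moreno is higher every time.

decreases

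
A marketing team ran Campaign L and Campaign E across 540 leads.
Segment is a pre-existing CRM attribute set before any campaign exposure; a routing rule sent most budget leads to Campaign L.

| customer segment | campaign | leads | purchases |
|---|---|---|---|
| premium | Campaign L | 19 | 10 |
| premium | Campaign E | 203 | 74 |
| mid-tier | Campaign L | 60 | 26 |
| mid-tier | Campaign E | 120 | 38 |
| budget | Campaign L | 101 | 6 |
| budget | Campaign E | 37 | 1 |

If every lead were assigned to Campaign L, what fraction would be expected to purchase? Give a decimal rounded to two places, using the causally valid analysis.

Nothing the campaign does changes customer segment; the imbalance is an allocation artefact. With customer segment also predicting the outcome, the pooled figure is confounded, and the within-stratum comparison is the causal one.
Standardising Campaign L to the population customer segment mix: 0.411·10/19 + 0.333·26/60 + 0.256·6/101 = 0.376.

0.38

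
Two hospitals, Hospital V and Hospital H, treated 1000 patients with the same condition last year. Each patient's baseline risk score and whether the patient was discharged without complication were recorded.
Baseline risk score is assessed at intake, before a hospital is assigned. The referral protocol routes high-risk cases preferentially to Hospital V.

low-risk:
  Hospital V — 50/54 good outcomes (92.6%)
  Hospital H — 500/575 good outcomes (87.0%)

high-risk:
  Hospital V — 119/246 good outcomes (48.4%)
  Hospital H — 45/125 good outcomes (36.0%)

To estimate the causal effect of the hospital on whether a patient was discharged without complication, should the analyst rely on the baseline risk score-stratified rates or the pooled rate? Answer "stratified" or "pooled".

stratified

Baseline risk score differs across hospitals for reasons unrelated to any effect of the hospital itself, and it separately predicts the outcome — a classic confounder. We must compare within baseline risk score levels.
Within each level — low-risk: 92.6% vs 87.0%; high-risk: 48.4% vs 36.0% — Hospital V is higher every time.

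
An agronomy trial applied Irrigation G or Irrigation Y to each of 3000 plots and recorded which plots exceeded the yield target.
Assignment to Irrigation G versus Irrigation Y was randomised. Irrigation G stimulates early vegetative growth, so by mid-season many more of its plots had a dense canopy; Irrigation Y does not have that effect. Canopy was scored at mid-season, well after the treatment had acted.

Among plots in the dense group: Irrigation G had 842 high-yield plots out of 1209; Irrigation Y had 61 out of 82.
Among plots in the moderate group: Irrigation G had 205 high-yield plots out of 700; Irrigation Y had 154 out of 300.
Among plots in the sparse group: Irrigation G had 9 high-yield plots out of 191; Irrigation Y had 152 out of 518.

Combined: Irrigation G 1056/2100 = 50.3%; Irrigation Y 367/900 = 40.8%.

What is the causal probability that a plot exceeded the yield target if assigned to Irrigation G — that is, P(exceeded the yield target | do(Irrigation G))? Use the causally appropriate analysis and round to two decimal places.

The mid-season canopy-specific comparison favours Irrigation Y throughout, but the pooled figures favour Irrigation G. The question is whether to condition on mid-season canopy.
Mid-season canopy lies on the pathway irrigation → mid-season canopy → outcome, so adjusting for it blocks the indirect effect. For the total causal effect of irrigation, use the unadjusted pooled rates.
So P(outcome | do(Irrigation G)) is just the pooled rate for Irrigation G: 1056/2100 = 0.503.

0.50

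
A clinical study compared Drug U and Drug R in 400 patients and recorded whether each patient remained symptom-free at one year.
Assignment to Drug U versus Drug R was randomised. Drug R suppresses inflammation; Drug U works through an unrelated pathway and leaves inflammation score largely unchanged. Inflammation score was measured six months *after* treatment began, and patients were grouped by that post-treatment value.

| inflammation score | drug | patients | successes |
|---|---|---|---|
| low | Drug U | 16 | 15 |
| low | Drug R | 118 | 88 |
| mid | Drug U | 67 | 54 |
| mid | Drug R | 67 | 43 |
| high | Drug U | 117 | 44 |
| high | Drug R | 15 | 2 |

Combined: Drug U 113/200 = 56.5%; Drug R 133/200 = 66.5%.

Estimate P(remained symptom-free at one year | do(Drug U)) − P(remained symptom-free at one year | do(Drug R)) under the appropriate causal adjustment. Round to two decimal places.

Stratifying would compare drugs among patients the drugs themselves sorted into inflammation score groups — a form of selection on an intermediate. The unconditioned pooled rates give the total causal effect.
The causal difference is the pooled difference: 0.565 − 0.665 = -0.100.

-0.10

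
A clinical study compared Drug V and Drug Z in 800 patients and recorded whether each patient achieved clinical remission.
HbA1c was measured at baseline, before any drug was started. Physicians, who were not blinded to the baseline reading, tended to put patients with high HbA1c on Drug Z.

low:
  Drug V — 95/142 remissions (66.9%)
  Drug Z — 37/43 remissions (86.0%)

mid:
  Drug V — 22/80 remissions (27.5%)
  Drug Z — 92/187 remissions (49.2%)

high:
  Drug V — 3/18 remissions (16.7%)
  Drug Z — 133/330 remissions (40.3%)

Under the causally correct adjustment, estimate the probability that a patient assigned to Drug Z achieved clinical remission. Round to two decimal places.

0.54

Within every HbA1c level Drug Z has the higher rate, yet pooled Drug V does — Simpson's reversal.
HbA1c satisfies the back-door criterion: it is not a descendant of the drug, and it blocks the spurious path from drug to outcome. Adjusting for it (i.e., using the within-HbA1c rates) gives the causal effect.
Standardising Drug Z to the population HbA1c mix: 0.231·37/43 + 0.334·92/187 + 0.435·133/330 = 0.538.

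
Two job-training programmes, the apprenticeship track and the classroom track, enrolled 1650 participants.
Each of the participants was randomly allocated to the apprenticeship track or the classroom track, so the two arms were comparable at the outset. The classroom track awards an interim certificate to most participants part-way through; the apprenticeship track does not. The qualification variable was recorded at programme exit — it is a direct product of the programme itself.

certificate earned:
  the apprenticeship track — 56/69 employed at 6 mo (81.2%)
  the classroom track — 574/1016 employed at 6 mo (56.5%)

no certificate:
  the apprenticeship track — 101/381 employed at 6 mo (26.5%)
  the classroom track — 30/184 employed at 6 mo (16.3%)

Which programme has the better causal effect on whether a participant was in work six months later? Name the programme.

the classroom track

The stratified and pooled comparisons disagree (the apprenticeship track wins within each qualification attained during the programme; the classroom track wins overall), so the answer turns on the causal role of qualification attained during the programme.
Qualification attained during the programme is recorded after the programme and is itself shifted by it — it sits on the causal path from programme to outcome. Conditioning on a mediator would strip out part of the effect we want; the pooled comparison gives the total causal effect.
Pooled: the apprenticeship track 34.9% vs the classroom track 50.3%; the classroom track is higher overall.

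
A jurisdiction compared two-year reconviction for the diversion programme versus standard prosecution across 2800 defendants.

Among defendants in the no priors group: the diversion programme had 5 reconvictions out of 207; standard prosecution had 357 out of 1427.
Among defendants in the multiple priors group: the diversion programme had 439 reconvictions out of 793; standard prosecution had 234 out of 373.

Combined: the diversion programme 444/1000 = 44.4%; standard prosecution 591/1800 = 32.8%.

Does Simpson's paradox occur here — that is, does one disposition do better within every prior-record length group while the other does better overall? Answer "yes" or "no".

yes

Within each prior-record length level (no priors 2.4% vs 25.0%; multiple priors 55.4% vs 62.7%), the diversion programme has the lower rate every time. Pooled: 44.4% vs 32.8% — standard prosecution has the lower rate overall. The two comparisons disagree.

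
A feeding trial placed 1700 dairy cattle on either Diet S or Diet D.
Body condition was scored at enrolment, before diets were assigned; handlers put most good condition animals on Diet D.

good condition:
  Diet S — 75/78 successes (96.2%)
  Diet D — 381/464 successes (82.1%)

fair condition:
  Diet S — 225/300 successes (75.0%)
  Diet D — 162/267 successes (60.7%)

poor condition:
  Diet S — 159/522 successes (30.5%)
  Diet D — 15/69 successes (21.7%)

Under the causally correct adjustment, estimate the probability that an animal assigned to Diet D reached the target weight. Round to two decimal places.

Within every starting body condition level Diet S has the higher rate, yet pooled Diet D does — Simpson's reversal.
Starting body condition differs across diets for reasons unrelated to any effect of the diet itself, and it separately predicts the outcome — a classic confounder. We must compare within starting body condition levels.
Standardising Diet D to the population starting body condition mix: 0.319·381/464 + 0.334·162/267 + 0.348·15/69 = 0.540.

0.54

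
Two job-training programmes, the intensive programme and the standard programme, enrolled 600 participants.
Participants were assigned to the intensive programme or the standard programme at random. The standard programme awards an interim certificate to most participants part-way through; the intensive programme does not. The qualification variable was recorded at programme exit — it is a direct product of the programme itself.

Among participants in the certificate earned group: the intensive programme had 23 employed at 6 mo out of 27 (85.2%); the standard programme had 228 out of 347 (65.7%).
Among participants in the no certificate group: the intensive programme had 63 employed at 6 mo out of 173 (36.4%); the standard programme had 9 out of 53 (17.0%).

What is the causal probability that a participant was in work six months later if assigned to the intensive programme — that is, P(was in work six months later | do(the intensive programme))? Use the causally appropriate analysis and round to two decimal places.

0.43

Qualification attained during the programme is downstream of the programme. One should not condition on a consequence of treatment, so the overall rates are the right comparison.
So P(outcome | do(the intensive programme)) is just the pooled rate for the intensive programme: 86/200 = 0.430.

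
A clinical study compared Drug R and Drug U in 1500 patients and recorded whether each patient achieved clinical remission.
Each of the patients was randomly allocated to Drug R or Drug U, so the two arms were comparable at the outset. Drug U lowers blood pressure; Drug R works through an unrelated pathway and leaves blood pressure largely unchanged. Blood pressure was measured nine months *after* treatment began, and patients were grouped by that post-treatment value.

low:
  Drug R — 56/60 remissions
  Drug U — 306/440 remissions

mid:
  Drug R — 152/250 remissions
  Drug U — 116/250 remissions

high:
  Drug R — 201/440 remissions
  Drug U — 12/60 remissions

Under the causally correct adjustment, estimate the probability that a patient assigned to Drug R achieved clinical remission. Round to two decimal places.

Stratifying would compare drugs among patients the drugs themselves sorted into blood pressure groups — a form of selection on an intermediate. The unconditioned pooled rates give the total causal effect.
So P(outcome | do(Drug R)) is just the pooled rate for Drug R: 409/750 = 0.545.

0.55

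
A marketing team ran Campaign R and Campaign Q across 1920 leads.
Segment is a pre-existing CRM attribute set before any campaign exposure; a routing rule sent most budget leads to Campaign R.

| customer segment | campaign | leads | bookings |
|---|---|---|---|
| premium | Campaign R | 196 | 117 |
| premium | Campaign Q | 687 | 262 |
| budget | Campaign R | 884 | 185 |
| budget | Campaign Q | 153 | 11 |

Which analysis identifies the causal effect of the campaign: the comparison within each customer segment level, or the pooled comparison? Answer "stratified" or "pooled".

The customer segment-specific comparison favours Campaign R throughout, but the pooled figures favour Campaign Q. The question is whether to condition on customer segment.
The imbalance in customer segment arose from how leads were allocated, not from anything the campaign did; and customer segment independently affects the outcome. The pooled gap is confounded — condition on customer segment.
Within each level — premium: 59.7% vs 38.1%; budget: 20.9% vs 7.2% — Campaign R is higher every time.

stratified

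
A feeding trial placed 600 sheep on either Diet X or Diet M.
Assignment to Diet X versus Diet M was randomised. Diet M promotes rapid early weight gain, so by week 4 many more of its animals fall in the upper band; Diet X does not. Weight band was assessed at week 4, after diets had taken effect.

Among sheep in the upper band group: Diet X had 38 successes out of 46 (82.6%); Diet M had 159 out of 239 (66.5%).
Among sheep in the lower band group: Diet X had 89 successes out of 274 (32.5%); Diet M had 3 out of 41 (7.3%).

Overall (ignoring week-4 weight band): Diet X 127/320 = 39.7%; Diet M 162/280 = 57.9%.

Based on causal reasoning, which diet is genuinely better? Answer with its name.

Diet M

Within every week-4 weight band level Diet X has the higher rate, yet pooled Diet M does — Simpson's reversal.
Week-4 weight band lies on the pathway diet → week-4 weight band → outcome, so adjusting for it blocks the indirect effect. For the total causal effect of diet, use the unadjusted pooled rates.
Pooled: Diet X 39.7% vs Diet M 57.9%; Diet M is higher overall.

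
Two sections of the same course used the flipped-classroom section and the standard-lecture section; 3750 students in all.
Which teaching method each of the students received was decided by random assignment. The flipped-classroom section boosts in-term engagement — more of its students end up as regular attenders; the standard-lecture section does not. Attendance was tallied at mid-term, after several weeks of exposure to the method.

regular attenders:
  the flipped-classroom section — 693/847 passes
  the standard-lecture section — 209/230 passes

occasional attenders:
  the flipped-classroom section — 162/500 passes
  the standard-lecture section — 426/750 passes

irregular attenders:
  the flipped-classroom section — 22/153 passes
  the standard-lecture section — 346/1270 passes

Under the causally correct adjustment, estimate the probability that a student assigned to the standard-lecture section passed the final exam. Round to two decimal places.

the standard-lecture section is higher inside every mid-term attendance stratum but the flipped-classroom section is higher in aggregate. Whether to stratify depends on how mid-term attendance relates to the teaching method.
The distribution of mid-term attendance is itself part of what the teaching method does — it is an intermediate outcome. Holding it fixed would remove that part of the effect; the total effect is the pooled difference.
So P(outcome | do(the standard-lecture section)) is just the pooled rate for the standard-lecture section: 981/2250 = 0.436.

0.44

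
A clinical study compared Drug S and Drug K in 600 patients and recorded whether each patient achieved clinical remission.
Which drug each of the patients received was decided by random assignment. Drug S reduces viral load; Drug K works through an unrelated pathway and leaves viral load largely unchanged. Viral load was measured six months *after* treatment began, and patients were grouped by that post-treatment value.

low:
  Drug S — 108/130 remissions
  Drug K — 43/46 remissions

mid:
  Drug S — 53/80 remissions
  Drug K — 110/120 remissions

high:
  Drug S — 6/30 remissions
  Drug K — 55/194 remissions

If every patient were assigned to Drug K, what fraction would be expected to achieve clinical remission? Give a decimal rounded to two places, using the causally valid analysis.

0.58

Because the drug influences viral load, viral load is a post-treatment mediator, not a confounder. Stratifying on it would bias the estimate; the causal effect is the crude pooled difference.
So P(outcome | do(Drug K)) is just the pooled rate for Drug K: 208/360 = 0.578.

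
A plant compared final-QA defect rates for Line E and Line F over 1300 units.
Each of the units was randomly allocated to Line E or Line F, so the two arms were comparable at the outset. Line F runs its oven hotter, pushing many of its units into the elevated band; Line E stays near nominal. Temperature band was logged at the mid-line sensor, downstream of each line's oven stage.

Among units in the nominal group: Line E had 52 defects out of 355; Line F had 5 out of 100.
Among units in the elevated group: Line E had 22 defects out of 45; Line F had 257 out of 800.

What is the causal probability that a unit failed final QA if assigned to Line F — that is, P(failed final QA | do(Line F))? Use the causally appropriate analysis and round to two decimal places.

0.29

Stratifying would compare lines among units the lines themselves sorted into in-process temperature band groups — a form of selection on an intermediate. The unconditioned pooled rates give the total causal effect.
So P(outcome | do(Line F)) is just the pooled rate for Line F: 262/900 = 0.291.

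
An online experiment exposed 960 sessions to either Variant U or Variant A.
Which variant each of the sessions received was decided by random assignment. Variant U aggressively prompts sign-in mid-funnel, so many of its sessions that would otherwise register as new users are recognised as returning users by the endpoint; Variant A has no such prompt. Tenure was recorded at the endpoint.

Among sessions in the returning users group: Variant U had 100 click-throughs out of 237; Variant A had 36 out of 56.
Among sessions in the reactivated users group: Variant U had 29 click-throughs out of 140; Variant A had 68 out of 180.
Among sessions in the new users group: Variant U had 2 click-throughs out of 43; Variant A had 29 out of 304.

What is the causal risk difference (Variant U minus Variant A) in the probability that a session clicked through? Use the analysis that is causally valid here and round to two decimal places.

+0.07

Because the variant influences user tenure, user tenure is a post-treatment mediator, not a confounder. Stratifying on it would bias the estimate; the causal effect is the crude pooled difference.
The causal difference is the pooled difference: 0.312 − 0.246 = +0.066.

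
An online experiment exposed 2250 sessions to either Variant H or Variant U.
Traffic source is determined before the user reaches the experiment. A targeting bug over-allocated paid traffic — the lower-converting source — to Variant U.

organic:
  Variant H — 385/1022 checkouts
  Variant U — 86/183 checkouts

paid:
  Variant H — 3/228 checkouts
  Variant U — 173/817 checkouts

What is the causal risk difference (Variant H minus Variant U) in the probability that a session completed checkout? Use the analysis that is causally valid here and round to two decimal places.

Traffic source is set before the variant has any effect — it is not caused by the variant — and it independently drives the outcome. That makes it a confounder, so the causal comparison is within traffic source levels.
Adjusting over the population distribution of traffic source: 0.536·(0.377−0.470) + 0.464·(0.013−0.212) = -0.142.

-0.14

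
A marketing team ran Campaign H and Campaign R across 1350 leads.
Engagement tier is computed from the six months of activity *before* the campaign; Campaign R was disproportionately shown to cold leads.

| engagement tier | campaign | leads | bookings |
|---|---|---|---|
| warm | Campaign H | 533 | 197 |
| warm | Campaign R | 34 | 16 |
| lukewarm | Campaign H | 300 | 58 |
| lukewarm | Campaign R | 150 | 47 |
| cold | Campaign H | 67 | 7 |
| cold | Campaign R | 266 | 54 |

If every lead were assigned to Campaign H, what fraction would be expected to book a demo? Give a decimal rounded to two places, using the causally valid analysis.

0.25

The stratified and pooled comparisons disagree (Campaign R wins within each engagement tier; Campaign H wins overall), so the answer turns on the causal role of engagement tier.
Engagement tier differs across campaigns for reasons unrelated to any effect of the campaign itself, and it separately predicts the outcome — a classic confounder. We must compare within engagement tier levels.
Standardising Campaign H to the population engagement tier mix: 0.420·197/533 + 0.333·58/300 + 0.247·7/67 = 0.245.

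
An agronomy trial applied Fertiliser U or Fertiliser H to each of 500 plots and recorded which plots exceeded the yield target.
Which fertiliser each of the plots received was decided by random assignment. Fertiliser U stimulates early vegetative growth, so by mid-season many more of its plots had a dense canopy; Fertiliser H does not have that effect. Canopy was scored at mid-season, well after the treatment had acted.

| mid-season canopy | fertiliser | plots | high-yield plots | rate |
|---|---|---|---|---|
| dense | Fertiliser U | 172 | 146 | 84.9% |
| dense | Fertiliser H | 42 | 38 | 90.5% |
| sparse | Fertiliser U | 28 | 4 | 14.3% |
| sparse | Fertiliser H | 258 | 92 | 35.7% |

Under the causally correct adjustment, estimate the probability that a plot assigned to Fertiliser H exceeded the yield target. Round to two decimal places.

0.43

The mid-season canopy-specific comparison favours Fertiliser H throughout, but the pooled figures favour Fertiliser U. The question is whether to condition on mid-season canopy.
Because the fertiliser influences mid-season canopy, mid-season canopy is a post-treatment mediator, not a confounder. Stratifying on it would bias the estimate; the causal effect is the crude pooled difference.
So P(outcome | do(Fertiliser H)) is just the pooled rate for Fertiliser H: 130/300 = 0.433.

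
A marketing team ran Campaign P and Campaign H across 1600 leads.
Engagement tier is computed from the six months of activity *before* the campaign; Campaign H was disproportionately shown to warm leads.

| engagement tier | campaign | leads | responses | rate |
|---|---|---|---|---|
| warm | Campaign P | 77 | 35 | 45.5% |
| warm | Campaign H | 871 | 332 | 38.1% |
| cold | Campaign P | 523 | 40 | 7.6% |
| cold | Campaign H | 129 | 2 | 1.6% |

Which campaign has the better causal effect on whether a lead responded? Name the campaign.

Campaign P

Campaign P is higher inside every engagement tier stratum but Campaign H is higher in aggregate. Whether to stratify depends on how engagement tier relates to the campaign.
The imbalance in engagement tier arose from how leads were allocated, not from anything the campaign did; and engagement tier independently affects the outcome. The pooled gap is confounded — condition on engagement tier.
Within each level — warm: 45.5% vs 38.1%; cold: 7.6% vs 1.6% — Campaign P is higher every time.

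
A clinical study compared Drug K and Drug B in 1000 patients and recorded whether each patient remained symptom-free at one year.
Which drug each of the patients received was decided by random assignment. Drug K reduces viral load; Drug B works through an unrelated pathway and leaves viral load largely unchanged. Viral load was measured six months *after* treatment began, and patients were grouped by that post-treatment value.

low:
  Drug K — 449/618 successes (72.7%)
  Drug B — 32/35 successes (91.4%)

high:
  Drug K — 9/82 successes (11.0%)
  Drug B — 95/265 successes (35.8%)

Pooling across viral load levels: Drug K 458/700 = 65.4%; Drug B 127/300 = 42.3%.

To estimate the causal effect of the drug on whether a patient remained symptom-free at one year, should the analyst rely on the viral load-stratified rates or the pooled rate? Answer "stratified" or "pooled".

pooled

The viral load-specific comparison favours Drug B throughout, but the pooled figures favour Drug K. The question is whether to condition on viral load.
Viral load is recorded after the drug and is itself shifted by it — it sits on the causal path from drug to outcome. Conditioning on a mediator would strip out part of the effect we want; the pooled comparison gives the total causal effect.
Pooled: Drug K 65.4% vs Drug B 42.3%; Drug K is higher overall.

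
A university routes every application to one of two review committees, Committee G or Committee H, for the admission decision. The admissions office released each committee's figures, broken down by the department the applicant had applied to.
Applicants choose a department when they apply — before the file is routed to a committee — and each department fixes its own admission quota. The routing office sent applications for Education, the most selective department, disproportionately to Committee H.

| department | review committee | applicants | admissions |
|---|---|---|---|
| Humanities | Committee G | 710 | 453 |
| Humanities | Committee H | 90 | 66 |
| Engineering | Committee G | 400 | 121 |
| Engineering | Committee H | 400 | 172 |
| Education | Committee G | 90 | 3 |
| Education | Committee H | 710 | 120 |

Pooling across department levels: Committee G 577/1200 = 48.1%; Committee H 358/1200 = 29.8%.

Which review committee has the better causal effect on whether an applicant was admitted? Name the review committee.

Committee H

Since department is a pre-existing factor (not a product of the review committee) and it affects the outcome on its own, it is a confounder. The stratified rates, not the pooled rate, identify the causal effect.
Within each level — Humanities: 63.8% vs 73.3%; Engineering: 30.2% vs 43.0%; Education: 3.3% vs 16.9% — Committee H is higher every time.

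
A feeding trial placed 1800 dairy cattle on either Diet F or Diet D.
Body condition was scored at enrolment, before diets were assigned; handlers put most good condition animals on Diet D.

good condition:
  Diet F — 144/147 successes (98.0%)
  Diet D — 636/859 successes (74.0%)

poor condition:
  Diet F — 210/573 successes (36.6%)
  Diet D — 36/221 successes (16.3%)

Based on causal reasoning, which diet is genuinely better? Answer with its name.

Diet F is higher inside every starting body condition stratum but Diet D is higher in aggregate. Whether to stratify depends on how starting body condition relates to the diet.
Starting body condition satisfies the back-door criterion: it is not a descendant of the diet, and it blocks the spurious path from diet to outcome. Adjusting for it (i.e., using the within-starting body condition rates) gives the causal effect.
Within each level — good condition: 98.0% vs 74.0%; poor condition: 36.6% vs 16.3% — Diet F is higher every time.

Diet F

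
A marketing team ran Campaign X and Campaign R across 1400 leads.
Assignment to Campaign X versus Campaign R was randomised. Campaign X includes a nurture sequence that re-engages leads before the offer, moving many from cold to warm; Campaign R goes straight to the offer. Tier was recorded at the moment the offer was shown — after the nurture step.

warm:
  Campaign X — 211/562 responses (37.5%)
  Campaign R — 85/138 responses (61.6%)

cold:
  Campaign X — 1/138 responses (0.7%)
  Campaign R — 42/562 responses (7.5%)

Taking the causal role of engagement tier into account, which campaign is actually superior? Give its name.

The distribution of engagement tier is itself part of what the campaign does — it is an intermediate outcome. Holding it fixed would remove that part of the effect; the total effect is the pooled difference.
Pooled: Campaign X 30.3% vs Campaign R 18.1%; Campaign X is higher overall.

Campaign X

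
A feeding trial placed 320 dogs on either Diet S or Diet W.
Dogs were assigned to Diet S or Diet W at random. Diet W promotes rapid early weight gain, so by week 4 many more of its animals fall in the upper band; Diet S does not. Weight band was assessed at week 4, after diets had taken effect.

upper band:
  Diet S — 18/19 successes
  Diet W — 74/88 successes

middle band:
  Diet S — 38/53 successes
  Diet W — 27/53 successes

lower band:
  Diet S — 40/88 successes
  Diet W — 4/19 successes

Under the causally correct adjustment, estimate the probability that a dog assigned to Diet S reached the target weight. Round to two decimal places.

0.60

Week-4 weight band is recorded after the diet and is itself shifted by it — it sits on the causal path from diet to outcome. Conditioning on a mediator would strip out part of the effect we want; the pooled comparison gives the total causal effect.
So P(outcome | do(Diet S)) is just the pooled rate for Diet S: 96/160 = 0.600.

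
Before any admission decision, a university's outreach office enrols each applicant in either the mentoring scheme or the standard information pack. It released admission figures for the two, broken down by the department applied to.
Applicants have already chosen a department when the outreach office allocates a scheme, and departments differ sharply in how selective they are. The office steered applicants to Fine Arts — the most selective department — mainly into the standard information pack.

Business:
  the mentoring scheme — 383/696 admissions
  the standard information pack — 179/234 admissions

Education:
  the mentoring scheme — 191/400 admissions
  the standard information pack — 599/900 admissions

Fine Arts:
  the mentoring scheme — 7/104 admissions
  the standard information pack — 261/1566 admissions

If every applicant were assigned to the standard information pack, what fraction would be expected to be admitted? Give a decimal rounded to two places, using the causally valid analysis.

0.48

The stratified and pooled comparisons disagree (the standard information pack wins within each department; the mentoring scheme wins overall), so the answer turns on the causal role of department.
Since department is a pre-existing factor (not a product of the outreach scheme) and it affects the outcome on its own, it is a confounder. The stratified rates, not the pooled rate, identify the causal effect.
Standardising the standard information pack to the population department mix: 0.238·179/234 + 0.333·599/900 + 0.428·261/1566 = 0.476.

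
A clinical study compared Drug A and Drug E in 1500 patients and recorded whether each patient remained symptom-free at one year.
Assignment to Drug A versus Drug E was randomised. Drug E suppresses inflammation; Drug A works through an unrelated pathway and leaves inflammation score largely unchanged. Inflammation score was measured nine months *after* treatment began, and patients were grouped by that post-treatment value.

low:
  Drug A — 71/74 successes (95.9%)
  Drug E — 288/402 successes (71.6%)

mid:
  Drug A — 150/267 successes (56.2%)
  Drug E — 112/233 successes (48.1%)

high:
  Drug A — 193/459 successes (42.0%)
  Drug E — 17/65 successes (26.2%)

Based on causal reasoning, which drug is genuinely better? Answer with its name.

Because the drug influences inflammation score, inflammation score is a post-treatment mediator, not a confounder. Stratifying on it would bias the estimate; the causal effect is the crude pooled difference.
Pooled: Drug A 51.7% vs Drug E 59.6%; Drug E is higher overall.

Drug E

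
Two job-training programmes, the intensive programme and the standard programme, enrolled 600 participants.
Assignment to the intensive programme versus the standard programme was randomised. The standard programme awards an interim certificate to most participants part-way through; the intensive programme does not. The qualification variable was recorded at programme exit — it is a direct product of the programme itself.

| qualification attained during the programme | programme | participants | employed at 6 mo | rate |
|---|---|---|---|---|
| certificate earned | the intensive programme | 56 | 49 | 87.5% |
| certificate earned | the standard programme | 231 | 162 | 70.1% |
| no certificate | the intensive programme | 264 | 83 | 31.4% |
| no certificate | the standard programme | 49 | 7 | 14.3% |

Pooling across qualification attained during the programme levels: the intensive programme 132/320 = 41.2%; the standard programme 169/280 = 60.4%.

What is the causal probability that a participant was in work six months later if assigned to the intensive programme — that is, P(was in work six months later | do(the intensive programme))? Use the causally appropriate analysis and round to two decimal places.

0.41

The qualification attained during the programme-specific comparison favours the intensive programme throughout, but the pooled figures favour the standard programme. The question is whether to condition on qualification attained during the programme.
Qualification attained during the programme here is a post-treatment variable shaped by the programme; conditioning on it would introduce bias rather than remove it. The overall comparison is the causal one.
So P(outcome | do(the intensive programme)) is just the pooled rate for the intensive programme: 132/320 = 0.412.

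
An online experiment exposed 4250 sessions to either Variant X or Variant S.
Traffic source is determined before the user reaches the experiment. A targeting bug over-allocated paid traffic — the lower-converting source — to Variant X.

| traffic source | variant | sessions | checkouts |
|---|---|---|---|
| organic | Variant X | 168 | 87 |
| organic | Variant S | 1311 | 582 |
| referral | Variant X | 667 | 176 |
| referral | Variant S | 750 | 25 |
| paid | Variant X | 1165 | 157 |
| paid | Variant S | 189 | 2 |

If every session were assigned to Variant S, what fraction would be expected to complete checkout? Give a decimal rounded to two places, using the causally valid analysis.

0.17

Traffic source differs across variants for reasons unrelated to any effect of the variant itself, and it separately predicts the outcome — a classic confounder. We must compare within traffic source levels.
Standardising Variant S to the population traffic source mix: 0.348·582/1311 + 0.333·25/750 + 0.319·2/189 = 0.169.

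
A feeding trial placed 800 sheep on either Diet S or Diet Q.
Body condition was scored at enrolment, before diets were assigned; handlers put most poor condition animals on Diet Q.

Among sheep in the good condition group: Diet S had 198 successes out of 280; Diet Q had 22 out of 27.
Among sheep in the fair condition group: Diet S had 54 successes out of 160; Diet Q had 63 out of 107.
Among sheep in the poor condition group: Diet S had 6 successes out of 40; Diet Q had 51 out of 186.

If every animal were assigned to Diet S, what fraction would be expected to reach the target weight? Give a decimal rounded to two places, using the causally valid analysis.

Here starting body condition is a common cause — it drives both which diet a case falls under and the outcome. The crude comparison mixes populations; the stratum-specific rates are the causally relevant ones.
Standardising Diet S to the population starting body condition mix: 0.384·198/280 + 0.334·54/160 + 0.282·6/40 = 0.426.

0.43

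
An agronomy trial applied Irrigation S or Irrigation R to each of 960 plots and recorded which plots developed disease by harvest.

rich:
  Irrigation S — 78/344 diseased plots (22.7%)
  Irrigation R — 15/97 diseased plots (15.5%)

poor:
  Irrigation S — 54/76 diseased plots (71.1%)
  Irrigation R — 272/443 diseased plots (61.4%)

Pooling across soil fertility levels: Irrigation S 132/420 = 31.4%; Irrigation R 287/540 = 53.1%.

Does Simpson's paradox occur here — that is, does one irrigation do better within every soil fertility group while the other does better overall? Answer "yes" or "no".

Within each soil fertility level (rich 22.7% vs 15.5%; poor 71.1% vs 61.4%), Irrigation R has the lower rate every time. Pooled: 31.4% vs 53.1% — Irrigation S has the lower rate overall. The two comparisons disagree.

yes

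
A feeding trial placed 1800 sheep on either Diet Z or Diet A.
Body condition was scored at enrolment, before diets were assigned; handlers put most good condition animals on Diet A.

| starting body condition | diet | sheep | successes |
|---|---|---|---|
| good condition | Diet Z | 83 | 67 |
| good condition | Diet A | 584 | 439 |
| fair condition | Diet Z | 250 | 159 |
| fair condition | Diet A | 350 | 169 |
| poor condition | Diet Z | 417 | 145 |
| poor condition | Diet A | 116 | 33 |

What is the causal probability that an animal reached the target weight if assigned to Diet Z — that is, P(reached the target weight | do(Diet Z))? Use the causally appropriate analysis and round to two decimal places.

The imbalance in starting body condition arose from how sheep were allocated, not from anything the diet did; and starting body condition independently affects the outcome. The pooled gap is confounded — condition on starting body condition.
Standardising Diet Z to the population starting body condition mix: 0.371·67/83 + 0.333·159/250 + 0.296·145/417 = 0.614.

0.61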